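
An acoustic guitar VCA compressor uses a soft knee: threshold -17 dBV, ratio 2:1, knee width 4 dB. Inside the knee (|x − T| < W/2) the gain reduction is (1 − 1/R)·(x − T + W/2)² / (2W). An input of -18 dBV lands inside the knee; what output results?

-18.0625 dBV

x − T + W/2 = -18 − (-17) + 2 = 1.
GR = (1 − 1/2) × 1² / 8 = 0.5 × 1 / 8 = 0.0625 dB.
Output = -18 − 0.0625 = -18.0625 dBV.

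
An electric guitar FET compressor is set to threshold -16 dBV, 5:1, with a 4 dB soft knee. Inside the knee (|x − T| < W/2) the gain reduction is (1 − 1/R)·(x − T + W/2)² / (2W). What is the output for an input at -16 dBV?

-16.4 dBV

x − T + W/2 = -16 − (-16) + 2 = 2.
GR = (1 − 1/5) × 2² / 8 = 0.8 × 4 / 8 = 0.4 dB.
Output = -16 − 0.4 = -16.4 dBV.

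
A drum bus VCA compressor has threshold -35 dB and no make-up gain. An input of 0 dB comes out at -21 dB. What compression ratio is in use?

Input overshoot = 0 − (-35) = 35 dB; output overshoot = -21 − (-35) = 14 dB.
Ratio = 35 / 14 = 2.5.

2.5:1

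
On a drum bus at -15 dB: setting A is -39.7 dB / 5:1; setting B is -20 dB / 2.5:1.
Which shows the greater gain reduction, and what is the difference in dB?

A: GR = 24.7 − 24.7/5 = 19.76 dB.
B: GR = 5 − 5/2.5 = 3 dB.
A reduces 16.76 dB more.

A, by 16.76 dB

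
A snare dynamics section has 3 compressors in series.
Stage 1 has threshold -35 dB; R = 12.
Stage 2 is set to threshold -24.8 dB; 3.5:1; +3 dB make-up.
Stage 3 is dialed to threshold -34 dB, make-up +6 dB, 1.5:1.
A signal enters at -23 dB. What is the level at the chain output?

Stage 1: overshoot 12 dB → 12/12 = 1 dB → -34 dB.
Stage 2: below threshold (-34 ≤ -24.8); passes unchanged; make-up brings it to -31 dB.
Stage 3: 3 dB above -34 dB, reduced 1.5:1 to 2 dB above → -32 dB; +6 dB make-up → -26 dB.

-26 dB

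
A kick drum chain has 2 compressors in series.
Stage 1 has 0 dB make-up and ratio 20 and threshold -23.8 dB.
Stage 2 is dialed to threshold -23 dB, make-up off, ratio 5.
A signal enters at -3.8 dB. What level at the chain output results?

Stage 1: -3.8 dB is 20 dB over -23.8 dB; at 20:1 that becomes 1 dB over, giving -22.8 dB.
Stage 2: overshoot 0.2 dB → 0.2/5 = 0.04 dB → -22.96 dB.

-22.96 dB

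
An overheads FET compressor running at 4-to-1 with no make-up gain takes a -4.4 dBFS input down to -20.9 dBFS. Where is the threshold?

Let T be the threshold. Output overshoot = (input overshoot)/R, so -20.9 − T = (-4.4 − T)/4.
4·(-20.9 − T) = -4.4 − T → 3·T = -83.6 − (-4.4) = -79.2.
T = -79.2/3 = -26.4 dBFS.

-26.4 dBFS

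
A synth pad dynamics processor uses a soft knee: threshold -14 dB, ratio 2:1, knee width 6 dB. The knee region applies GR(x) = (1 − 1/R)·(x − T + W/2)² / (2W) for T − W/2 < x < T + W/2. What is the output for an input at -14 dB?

x − T + W/2 = -14 − (-14) + 3 = 3.
GR = (1 − 1/2) × 3² / 12 = 0.5 × 9 / 12 = 0.375 dB.
Output = -14 − 0.375 = -14.375 dB.

-14.375 dB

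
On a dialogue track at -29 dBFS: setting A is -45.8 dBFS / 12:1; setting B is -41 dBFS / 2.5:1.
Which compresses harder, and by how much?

A, by 8.2 dB

A: overshoot 16.8 dB → output overshoot 1.4 dB → GR 15.4 dB.
B: overshoot 12 dB → output overshoot 4.8 dB → GR 7.2 dB.
A applies 8.2 dB more gain reduction.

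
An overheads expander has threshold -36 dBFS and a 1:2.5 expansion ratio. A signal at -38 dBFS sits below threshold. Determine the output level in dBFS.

The input is 2 dB below the -36 dBFS threshold.
A 1:2.5 expander multiplies undershoot by 2.5: 2 × 2.5 = 5 dB below threshold.
Output = -36 − 5 = -41 dBFS.

-41 dBFS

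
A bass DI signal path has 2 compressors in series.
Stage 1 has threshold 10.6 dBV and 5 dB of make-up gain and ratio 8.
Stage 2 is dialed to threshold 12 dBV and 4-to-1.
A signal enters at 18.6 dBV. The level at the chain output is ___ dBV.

Stage 1: 18.6 dBV is 8 dB over 10.6 dBV; at 8:1 that becomes 1 dB over, giving 11.6 dBV; +5 dB make-up → 16.6 dBV.
Stage 2: overshoot 4.6 dB → 4.6/4 = 1.15 dB → 13.15 dBV.

13.15 dBV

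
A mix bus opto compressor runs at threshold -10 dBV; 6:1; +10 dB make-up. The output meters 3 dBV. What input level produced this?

8 dBV

Before make-up, the level was 3 − 10 = -7 dBV.
That's 3 dB above the -10 dBV threshold.
Input overshoot = R × output overshoot = 18 dB → input = -10 + 18 = 8 dBV.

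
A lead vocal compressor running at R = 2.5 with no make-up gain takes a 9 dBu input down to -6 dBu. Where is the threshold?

-16 dBu

Gain reduction = 9 − (-6) = 15 dB; output overshoot = GR / (R − 1) = 15 / 1.5 = 10 dB.
Threshold = output − output overshoot = -6 − 10 = -16 dBu.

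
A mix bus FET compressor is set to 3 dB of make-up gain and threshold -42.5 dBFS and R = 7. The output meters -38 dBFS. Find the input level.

-32 dBFS

Stripping the +3 dB make-up gives -41 dBFS at the gain stage.
Post-compression overshoot = -41 − (-42.5) = 1.5 dB.
Undo the ratio: input overshoot = 1.5 × 7 = 10.5 dB, giving input = -32 dBFS.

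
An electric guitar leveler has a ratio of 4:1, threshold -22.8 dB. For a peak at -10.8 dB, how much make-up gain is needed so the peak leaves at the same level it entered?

The peak compresses to -22.8 + 12/4 = -19.8 dB.
To reach -10.8 dB requires -10.8 − (-19.8) = 9 dB of make-up.

9 dB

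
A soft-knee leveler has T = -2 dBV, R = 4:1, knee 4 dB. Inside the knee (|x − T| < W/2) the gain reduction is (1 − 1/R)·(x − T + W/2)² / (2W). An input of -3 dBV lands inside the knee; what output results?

-3.09375 dBV

x − T + W/2 = -3 − (-2) + 2 = 1.
GR = (1 − 1/4) × 1² / 8 = 0.75 × 1 / 8 = 0.09375 dB.
Output = -3 − 0.09375 = -3.09375 dBV.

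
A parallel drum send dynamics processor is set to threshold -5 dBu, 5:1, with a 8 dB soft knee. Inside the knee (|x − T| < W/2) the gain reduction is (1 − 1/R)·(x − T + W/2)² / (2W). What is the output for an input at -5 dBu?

-5.8 dBu

x − T + W/2 = -5 − (-5) + 4 = 4.
GR = (1 − 1/5) × 4² / 16 = 0.8 × 16 / 16 = 0.8 dB.
Output = -5 − 0.8 = -5.8 dBu.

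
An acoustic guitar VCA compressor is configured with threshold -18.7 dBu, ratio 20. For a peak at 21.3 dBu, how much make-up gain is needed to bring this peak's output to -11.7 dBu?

Overshoot 40 dB → 40/20 = 2 dB after compression, so the compressed level is -18.7 + 2 = -16.7 dBu.
Make-up = target − compressed = -11.7 − (-16.7) = 5 dB.

5 dB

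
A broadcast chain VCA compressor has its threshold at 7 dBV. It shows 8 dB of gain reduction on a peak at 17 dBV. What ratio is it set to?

Input overshoot = 17 − 7 = 10 dB.
Output overshoot = 10 − 8 = 2 dB.
Ratio = input overshoot / output overshoot = 10 / 2 = 5.

5:1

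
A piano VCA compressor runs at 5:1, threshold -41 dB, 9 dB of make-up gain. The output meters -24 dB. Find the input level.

Before make-up, the level was -24 − 9 = -33 dB.
That's 8 dB above the -41 dB threshold.
Input overshoot = R × output overshoot = 40 dB → input = -41 + 40 = -1 dB.

-1 dB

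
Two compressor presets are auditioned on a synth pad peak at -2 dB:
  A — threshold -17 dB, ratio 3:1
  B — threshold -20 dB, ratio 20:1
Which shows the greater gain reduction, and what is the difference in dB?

B, by 7.1 dB

A: overshoot 15 dB → output overshoot 5 dB → GR 10 dB.
B: overshoot 18 dB → output overshoot 0.9 dB → GR 17.1 dB.
B applies 7.1 dB more gain reduction.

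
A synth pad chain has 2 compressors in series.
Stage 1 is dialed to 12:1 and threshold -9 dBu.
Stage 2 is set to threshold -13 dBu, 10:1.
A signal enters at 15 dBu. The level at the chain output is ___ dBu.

Stage 1: 24 dB above -9 dBu, reduced 12:1 to 2 dB above → -7 dBu.
Stage 2: overshoot 6 dB → 6/10 = 0.6 dB → -12.4 dBu.

-12.4 dBu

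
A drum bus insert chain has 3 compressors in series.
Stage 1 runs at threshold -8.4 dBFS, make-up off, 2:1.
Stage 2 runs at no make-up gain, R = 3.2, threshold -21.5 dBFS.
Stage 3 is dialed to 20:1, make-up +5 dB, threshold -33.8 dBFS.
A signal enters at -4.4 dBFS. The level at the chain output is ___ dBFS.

Stage 1: -4.4 dBFS is 4 dB over -8.4 dBFS; at 2:1 that becomes 2 dB over, giving -6.4 dBFS.
Stage 2: -6.4 dBFS is 15.1 dB over -21.5 dBFS; at 3.2:1 that becomes 4.71875 dB over, giving -16.78125 dBFS.
Stage 3: overshoot 17.01875 dB → 17.01875/20 = 0.850938 dB → -32.949062 dBFS; +5 dB make-up → -27.949063 dBFS.

-27.949063 dBFS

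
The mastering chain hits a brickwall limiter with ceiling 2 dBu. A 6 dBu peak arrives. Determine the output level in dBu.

2 dBu

A brickwall limiter is an ∞:1 compressor: any input above the ceiling is clamped to 2 dBu.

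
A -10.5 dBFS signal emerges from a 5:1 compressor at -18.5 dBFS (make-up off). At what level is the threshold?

-20.5 dBFS

Let T be the threshold. Output overshoot = (input overshoot)/R, so -18.5 − T = (-10.5 − T)/5.
5·(-18.5 − T) = -10.5 − T → 4·T = -92.5 − (-10.5) = -82.
T = -82/4 = -20.5 dBFS.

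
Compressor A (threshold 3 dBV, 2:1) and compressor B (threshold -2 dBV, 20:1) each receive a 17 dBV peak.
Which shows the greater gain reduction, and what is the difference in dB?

A: overshoot 14 dB → output overshoot 7 dB → GR 7 dB.
B: overshoot 19 dB → output overshoot 0.95 dB → GR 18.05 dB.
Difference: 11.05 dB in favour of B.

B, by 11.05 dB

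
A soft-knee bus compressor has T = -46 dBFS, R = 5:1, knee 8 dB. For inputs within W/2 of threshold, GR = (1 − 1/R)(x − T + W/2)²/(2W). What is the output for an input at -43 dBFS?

x − T + W/2 = -43 − (-46) + 4 = 7.
GR = (1 − 1/5) × 7² / 16 = 0.8 × 49 / 16 = 2.45 dB.
Output = -43 − 2.45 = -45.45 dBFS.

-45.45 dBFS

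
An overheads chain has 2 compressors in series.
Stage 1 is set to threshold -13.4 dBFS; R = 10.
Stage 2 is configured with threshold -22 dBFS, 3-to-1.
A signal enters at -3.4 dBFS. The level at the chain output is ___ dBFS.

Stage 1: overshoot 10 dB → 10/10 = 1 dB → -12.4 dBFS.
Stage 2: overshoot 9.6 dB → 9.6/3 = 3.2 dB → -18.8 dBFS.

-18.8 dBFS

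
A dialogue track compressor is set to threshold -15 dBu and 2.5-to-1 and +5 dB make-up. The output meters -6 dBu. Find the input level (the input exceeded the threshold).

-5 dBu

Remove make-up: -6 − 5 = -11 dBu.
The compressed level sits -11 − (-15) = 4 dB over threshold.
Before 2.5:1 compression the overshoot was 4 × 2.5 = 10 dB, so input = -15 + 10 = -5 dBu.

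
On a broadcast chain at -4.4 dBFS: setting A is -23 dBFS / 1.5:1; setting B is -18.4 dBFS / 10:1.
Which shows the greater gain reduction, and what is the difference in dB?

A: GR = 18.6 − 18.6/1.5 = 6.2 dB.
B: GR = 14 − 14/10 = 12.6 dB.
B reduces 6.4 dB more.

B, by 6.4 dB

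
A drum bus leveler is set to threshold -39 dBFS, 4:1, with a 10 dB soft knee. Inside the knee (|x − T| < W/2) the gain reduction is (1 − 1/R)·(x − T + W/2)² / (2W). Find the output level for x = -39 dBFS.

-39.9375 dBFS

x − T + W/2 = -39 − (-39) + 5 = 5.
GR = (1 − 1/4) × 5² / 20 = 0.75 × 25 / 20 = 0.9375 dB.
Output = -39 − 0.9375 = -39.9375 dBFS.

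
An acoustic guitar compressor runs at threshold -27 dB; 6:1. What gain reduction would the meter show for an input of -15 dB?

10 dB

The signal is 12 dB above threshold.
At 6:1, output sits 12/6 = 2 dB above threshold.
Gain reduction = 12 − 2 = 10 dB.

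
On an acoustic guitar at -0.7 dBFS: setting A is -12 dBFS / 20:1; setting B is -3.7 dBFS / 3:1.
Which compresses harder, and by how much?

A, by 8.735 dB

A: 11.3 dB over, compressed to 0.565 dB over, so 10.735 dB of GR.
B: 3 dB over, compressed to 1 dB over, so 2 dB of GR.
A reduces 8.735 dB more.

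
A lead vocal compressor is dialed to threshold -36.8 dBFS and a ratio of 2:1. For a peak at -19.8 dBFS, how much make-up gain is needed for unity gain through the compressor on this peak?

Overshoot 17 dB → 17/2 = 8.5 dB after compression, so the compressed level is -36.8 + 8.5 = -28.3 dBFS.
Make-up = target − compressed = -19.8 − (-28.3) = 8.5 dB.

8.5 dB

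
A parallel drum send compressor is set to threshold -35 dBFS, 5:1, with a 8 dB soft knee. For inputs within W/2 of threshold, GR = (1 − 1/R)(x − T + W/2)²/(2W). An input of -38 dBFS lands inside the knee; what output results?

x − T + W/2 = -38 − (-35) + 4 = 1.
GR = (1 − 1/5) × 1² / 16 = 0.8 × 1 / 16 = 0.05 dB.
Output = -38 − 0.05 = -38.05 dBFS.

-38.05 dBFS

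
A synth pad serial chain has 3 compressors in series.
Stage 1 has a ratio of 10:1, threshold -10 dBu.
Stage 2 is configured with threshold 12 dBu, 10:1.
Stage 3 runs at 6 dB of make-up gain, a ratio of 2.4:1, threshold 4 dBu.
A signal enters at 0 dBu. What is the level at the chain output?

Stage 1: 0 dBu is 10 dB over -10 dBu; at 10:1 that becomes 1 dB over, giving -9 dBu.
Stage 2: -9 dBu is at or below the 12 dBu threshold — no compression; output -9 dBu.
Stage 3: -9 dBu is at or below the 4 dBu threshold — no compression; make-up brings it to -3 dBu.

-3 dBu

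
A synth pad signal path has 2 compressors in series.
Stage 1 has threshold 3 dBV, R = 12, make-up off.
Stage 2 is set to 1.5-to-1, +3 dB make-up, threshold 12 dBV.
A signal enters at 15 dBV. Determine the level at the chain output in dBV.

7 dBV

Stage 1: 12 dB above 3 dBV, reduced 12:1 to 1 dB above → 4 dBV.
Stage 2: below threshold (4 ≤ 12); passes unchanged; make-up brings it to 7 dBV.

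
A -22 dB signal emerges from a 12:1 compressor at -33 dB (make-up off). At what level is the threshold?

-34 dB

Gain reduction = -22 − (-33) = 11 dB; output overshoot = GR / (R − 1) = 11 / 11 = 1 dB.
Threshold = output − output overshoot = -33 − 1 = -34 dB.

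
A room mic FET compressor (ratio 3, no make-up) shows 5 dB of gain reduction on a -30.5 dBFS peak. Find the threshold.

-38 dBFS

Gain reduction = -30.5 − (-35.5) = 5 dB; output overshoot = GR / (R − 1) = 5 / 2 = 2.5 dB.
Threshold = output − output overshoot = -35.5 − 2.5 = -38 dBFS.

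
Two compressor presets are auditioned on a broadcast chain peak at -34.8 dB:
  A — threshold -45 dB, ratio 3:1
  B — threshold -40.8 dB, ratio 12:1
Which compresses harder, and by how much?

A, by 1.3 dB

A: 10.2 dB over, compressed to 3.4 dB over, so 6.8 dB of GR.
B: 6 dB over, compressed to 0.5 dB over, so 5.5 dB of GR.
Difference: 1.3 dB in favour of A.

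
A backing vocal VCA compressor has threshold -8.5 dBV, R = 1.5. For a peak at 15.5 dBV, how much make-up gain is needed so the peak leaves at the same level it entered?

Overshoot 24 dB → 24/1.5 = 16 dB after compression, so the compressed level is -8.5 + 16 = 7.5 dBV.
Make-up = target − compressed = 15.5 − 7.5 = 8 dB.

8 dB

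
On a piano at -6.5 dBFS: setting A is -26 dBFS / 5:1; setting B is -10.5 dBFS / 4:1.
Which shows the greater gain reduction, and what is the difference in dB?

A, by 12.6 dB

A: overshoot 19.5 dB → output overshoot 3.9 dB → GR 15.6 dB.
B: overshoot 4 dB → output overshoot 1 dB → GR 3 dB.
Difference: 12.6 dB in favour of A.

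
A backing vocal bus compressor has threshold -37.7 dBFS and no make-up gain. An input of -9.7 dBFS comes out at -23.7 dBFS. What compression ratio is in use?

2:1

Input overshoot = -9.7 − (-37.7) = 28 dB; output overshoot = -23.7 − (-37.7) = 14 dB.
Ratio = 28 / 14 = 2.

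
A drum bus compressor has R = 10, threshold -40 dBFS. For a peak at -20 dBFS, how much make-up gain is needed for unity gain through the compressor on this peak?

18 dB

Without make-up, output = threshold + overshoot/10 = -40 + 2 = -38 dBFS.
Gap to target: 18 dB.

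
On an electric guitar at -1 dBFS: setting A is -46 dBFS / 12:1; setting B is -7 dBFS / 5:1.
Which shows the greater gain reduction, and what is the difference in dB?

A: GR = 45 − 45/12 = 41.25 dB.
B: GR = 6 − 6/5 = 4.8 dB.
Difference: 36.45 dB in favour of A.

A, by 36.45 dB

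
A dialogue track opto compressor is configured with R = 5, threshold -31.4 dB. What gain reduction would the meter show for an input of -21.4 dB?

-21.4 dB exceeds the threshold by 10 dB.
After 5:1 compression the overshoot becomes 10/5 = 2 dB.
So the signal is attenuated by 10 − 2 = 8 dB.

8 dB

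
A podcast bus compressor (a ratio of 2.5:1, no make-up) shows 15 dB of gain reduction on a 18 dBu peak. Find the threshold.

Input is 25 dB above T (since output overshoot × R = input overshoot: (3 − T)·2.5 = 18 − T gives T = -7 dBu).
Check: -7 + (18 − (-7))/2.5 = -7 + 10 = 3 dBu. ✓

-7 dBu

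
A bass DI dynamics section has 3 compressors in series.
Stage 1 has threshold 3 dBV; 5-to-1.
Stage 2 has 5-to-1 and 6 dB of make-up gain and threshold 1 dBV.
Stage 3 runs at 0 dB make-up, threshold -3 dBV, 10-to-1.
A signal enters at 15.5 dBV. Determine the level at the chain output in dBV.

Stage 1: overshoot 12.5 dB → 12.5/5 = 2.5 dB → 5.5 dBV.
Stage 2: overshoot 4.5 dB → 4.5/5 = 0.9 dB → 1.9 dBV; +6 dB make-up → 7.9 dBV.
Stage 3: 10.9 dB above -3 dBV, reduced 10:1 to 1.09 dB above → -1.91 dBV.

-1.91 dBV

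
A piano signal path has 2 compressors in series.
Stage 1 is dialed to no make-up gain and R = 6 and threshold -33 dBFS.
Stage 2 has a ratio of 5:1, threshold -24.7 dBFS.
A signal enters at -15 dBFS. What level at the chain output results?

Stage 1: overshoot 18 dB → 18/6 = 3 dB → -30 dBFS.
Stage 2: below threshold (-30 ≤ -24.7); passes unchanged; output -30 dBFS.

-30 dBFS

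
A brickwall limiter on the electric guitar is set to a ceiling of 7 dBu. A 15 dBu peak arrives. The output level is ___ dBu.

The limiter clamps the peak to its 7 dBu ceiling.

7 dBu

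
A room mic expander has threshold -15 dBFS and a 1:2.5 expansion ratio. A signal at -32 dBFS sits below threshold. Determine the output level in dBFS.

-57.5 dBFS

Undershoot = (-15) − (-32) = 17 dB.
At 1:2.5, that expands to 42.5 dB under threshold.
Output = -15 − 42.5 = -57.5 dBFS.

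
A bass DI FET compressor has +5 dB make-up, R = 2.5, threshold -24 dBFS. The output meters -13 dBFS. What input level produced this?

-9 dBFS

Stripping the +5 dB make-up gives -18 dBFS at the gain stage.
Post-compression overshoot = -18 − (-24) = 6 dB.
Input overshoot = R × output overshoot = 15 dB → input = -24 + 15 = -9 dBFS.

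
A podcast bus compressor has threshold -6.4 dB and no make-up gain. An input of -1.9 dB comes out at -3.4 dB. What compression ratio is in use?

1.5:1

Input overshoot = -1.9 − (-6.4) = 4.5 dB; output overshoot = -3.4 − (-6.4) = 3 dB.
Ratio = 4.5 / 3 = 1.5.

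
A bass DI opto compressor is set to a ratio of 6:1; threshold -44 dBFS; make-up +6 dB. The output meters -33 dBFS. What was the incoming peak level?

Remove make-up: -33 − 6 = -39 dBFS.
That's 5 dB above the -44 dBFS threshold.
Input overshoot = R × output overshoot = 30 dB → input = -44 + 30 = -14 dBFS.

-14 dBFS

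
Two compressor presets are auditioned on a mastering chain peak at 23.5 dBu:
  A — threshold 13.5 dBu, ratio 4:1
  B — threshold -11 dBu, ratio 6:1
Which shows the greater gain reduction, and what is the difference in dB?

B, by 21.25 dB

A: 10 dB over, compressed to 2.5 dB over, so 7.5 dB of GR.
B: 34.5 dB over, compressed to 5.75 dB over, so 28.75 dB of GR.
B applies 21.25 dB more gain reduction.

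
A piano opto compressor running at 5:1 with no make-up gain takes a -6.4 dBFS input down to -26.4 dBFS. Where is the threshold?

-31.4 dBFS

Let T be the threshold. Output overshoot = (input overshoot)/R, so -26.4 − T = (-6.4 − T)/5.
5·(-26.4 − T) = -6.4 − T → 4·T = -132 − (-6.4) = -125.6.
T = -125.6/4 = -31.4 dBFS.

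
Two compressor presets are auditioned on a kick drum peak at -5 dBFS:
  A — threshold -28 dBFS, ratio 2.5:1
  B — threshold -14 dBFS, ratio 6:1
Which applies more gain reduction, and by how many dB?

A: GR = 23 − 23/2.5 = 13.8 dB.
B: GR = 9 − 9/6 = 7.5 dB.
A applies 6.3 dB more gain reduction.

A, by 6.3 dB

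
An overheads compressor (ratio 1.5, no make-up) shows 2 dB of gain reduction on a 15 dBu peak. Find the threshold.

Gain reduction = 15 − 13 = 2 dB; output overshoot = GR / (R − 1) = 2 / 0.5 = 4 dB.
Threshold = output − output overshoot = 13 − 4 = 9 dBu.

9 dBu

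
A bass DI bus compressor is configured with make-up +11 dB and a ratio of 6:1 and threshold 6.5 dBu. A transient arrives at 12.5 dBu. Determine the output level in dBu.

18.5 dBu

The input is 6 dB above the 6.5 dBu threshold.
6:1 compression reduces that to 6/6 = 1 dB over.
Output = 6.5 + 1 = 7.5 dBu; make-up adds 11 dB, giving 18.5 dBu.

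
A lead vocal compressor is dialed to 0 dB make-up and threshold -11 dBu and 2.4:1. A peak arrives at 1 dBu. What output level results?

-6 dBu

The input is 12 dB above the -11 dBu threshold.
The 12 dB excess becomes 5 dB after 2.4:1 reduction.
Output = -11 + 5 = -6 dBu.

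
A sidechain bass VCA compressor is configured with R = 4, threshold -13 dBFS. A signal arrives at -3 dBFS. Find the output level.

The input is 10 dB above the -13 dBFS threshold.
At 4:1 the overshoot is divided by 4, leaving 2.5 dB above threshold.
Output = -13 + 2.5 = -10.5 dBFS.

-10.5 dBFS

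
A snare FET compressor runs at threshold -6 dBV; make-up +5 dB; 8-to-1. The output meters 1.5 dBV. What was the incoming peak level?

Before make-up, the level was 1.5 − 5 = -3.5 dBV.
The compressed level sits -3.5 − (-6) = 2.5 dB over threshold.
Undo the ratio: input overshoot = 2.5 × 8 = 20 dB, giving input = 14 dBV.

14 dBV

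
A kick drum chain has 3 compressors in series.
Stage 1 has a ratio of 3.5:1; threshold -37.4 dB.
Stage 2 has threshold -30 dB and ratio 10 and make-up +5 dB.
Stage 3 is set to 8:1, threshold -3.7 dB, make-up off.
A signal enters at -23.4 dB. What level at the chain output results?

-28.4 dB

Stage 1: 14 dB above -37.4 dB, reduced 3.5:1 to 4 dB above → -33.4 dB.
Stage 2: -33.4 dB ≤ -30 dB, so stage 2 doesn't engage; make-up brings it to -28.4 dB.
Stage 3: -28.4 dB is at or below the -3.7 dB threshold — no compression; output -28.4 dB.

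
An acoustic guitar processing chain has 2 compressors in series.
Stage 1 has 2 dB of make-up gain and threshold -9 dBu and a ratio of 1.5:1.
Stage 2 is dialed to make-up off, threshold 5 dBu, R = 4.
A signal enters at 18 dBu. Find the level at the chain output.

Stage 1: 18 dBu is 27 dB over -9 dBu; at 1.5:1 that becomes 18 dB over, giving 9 dBu; +2 dB make-up → 11 dBu.
Stage 2: 11 dBu is 6 dB over 5 dBu; at 4:1 that becomes 1.5 dB over, giving 6.5 dBu.

6.5 dBu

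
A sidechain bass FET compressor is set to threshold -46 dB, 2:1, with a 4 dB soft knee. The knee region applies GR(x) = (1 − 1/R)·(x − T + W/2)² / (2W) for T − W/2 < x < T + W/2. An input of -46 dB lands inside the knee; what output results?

x − T + W/2 = -46 − (-46) + 2 = 2.
GR = (1 − 1/2) × 2² / 8 = 0.5 × 4 / 8 = 0.25 dB.
Output = -46 − 0.25 = -46.25 dB.

-46.25 dB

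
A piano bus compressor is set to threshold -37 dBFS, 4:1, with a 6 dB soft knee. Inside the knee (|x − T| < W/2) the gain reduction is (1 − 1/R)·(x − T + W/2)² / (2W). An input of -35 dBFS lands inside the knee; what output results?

x − T + W/2 = -35 − (-37) + 3 = 5.
GR = (1 − 1/4) × 5² / 12 = 0.75 × 25 / 12 = 1.5625 dB.
Output = -35 − 1.5625 = -36.5625 dBFS.

-36.5625 dBFS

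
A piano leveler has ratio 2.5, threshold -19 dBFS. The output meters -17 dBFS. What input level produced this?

-14 dBFS

That's 2 dB above the -19 dBFS threshold.
Input overshoot = R × output overshoot = 5 dB → input = -19 + 5 = -14 dBFS.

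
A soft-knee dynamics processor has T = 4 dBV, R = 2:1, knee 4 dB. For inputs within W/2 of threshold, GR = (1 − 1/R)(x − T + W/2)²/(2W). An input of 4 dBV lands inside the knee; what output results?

3.75 dBV

x − T + W/2 = 4 − 4 + 2 = 2.
GR = (1 − 1/2) × 2² / 8 = 0.5 × 4 / 8 = 0.25 dB.
Output = 4 − 0.25 = 3.75 dBV.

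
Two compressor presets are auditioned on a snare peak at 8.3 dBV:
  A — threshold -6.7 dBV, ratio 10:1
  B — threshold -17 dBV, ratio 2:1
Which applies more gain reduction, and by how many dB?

A, by 0.85 dB

A: GR = 15 − 15/10 = 13.5 dB.
B: GR = 25.3 − 25.3/2 = 12.65 dB.
A applies 0.85 dB more gain reduction.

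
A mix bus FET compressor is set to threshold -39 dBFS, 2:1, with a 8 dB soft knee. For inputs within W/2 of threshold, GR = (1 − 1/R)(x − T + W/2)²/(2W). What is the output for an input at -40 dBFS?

-40.28125 dBFS

x − T + W/2 = -40 − (-39) + 4 = 3.
GR = (1 − 1/2) × 3² / 16 = 0.5 × 9 / 16 = 0.28125 dB.
Output = -40 − 0.28125 = -40.28125 dBFS.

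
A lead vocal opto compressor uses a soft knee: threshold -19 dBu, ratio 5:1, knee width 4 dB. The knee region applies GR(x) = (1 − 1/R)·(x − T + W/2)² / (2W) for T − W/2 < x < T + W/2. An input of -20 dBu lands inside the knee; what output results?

x − T + W/2 = -20 − (-19) + 2 = 1.
GR = (1 − 1/5) × 1² / 8 = 0.8 × 1 / 8 = 0.1 dB.
Output = -20 − 0.1 = -20.1 dBu.

-20.1 dBu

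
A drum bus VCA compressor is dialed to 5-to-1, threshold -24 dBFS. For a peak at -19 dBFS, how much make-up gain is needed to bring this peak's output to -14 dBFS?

Overshoot 5 dB → 5/5 = 1 dB after compression, so the compressed level is -24 + 1 = -23 dBFS.
Make-up = target − compressed = -14 − (-23) = 9 dB.

9 dB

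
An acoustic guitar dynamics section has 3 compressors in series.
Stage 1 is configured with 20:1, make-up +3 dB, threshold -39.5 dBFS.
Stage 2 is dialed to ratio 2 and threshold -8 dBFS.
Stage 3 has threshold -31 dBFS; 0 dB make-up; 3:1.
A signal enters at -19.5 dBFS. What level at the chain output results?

-35.5 dBFS

Stage 1: overshoot 20 dB → 20/20 = 1 dB → -38.5 dBFS; +3 dB make-up → -35.5 dBFS.
Stage 2: -35.5 dBFS is at or below the -8 dBFS threshold — no compression; output -35.5 dBFS.
Stage 3: below threshold (-35.5 ≤ -31); passes unchanged; output -35.5 dBFS.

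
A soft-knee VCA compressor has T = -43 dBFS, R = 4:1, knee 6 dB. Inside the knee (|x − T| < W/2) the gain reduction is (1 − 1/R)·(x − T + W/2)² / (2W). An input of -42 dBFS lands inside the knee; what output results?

-43 dBFS

x − T + W/2 = -42 − (-43) + 3 = 4.
GR = (1 − 1/4) × 4² / 12 = 0.75 × 16 / 12 = 1 dB.
Output = -42 − 1 = -43 dBFS.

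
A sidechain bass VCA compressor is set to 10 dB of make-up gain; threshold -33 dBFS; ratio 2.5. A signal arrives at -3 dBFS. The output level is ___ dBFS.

-11 dBFS

Overshoot: -3 − (-33) = 30 dB.
At 2.5:1 the overshoot is divided by 2.5, leaving 12 dB above threshold.
Output = -33 + 12 = -21 dBFS; make-up adds 10 dB, giving -11 dBFS.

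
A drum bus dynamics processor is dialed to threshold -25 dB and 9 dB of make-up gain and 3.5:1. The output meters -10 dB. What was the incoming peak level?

-4 dB

Stripping the +9 dB make-up gives -19 dB at the gain stage.
The compressed level sits -19 − (-25) = 6 dB over threshold.
Undo the ratio: input overshoot = 6 × 3.5 = 21 dB, giving input = -4 dB.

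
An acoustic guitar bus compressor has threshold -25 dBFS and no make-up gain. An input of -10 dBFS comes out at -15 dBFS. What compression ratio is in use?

1.5:1

Input overshoot = -10 − (-25) = 15 dB; output overshoot = -15 − (-25) = 10 dB.
Ratio = 15 / 10 = 1.5.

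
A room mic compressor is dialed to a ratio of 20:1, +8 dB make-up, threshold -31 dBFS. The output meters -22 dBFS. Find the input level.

-11 dBFS

Remove make-up: -22 − 8 = -30 dBFS.
The compressed level sits -30 − (-31) = 1 dB over threshold.
Before 20:1 compression the overshoot was 1 × 20 = 20 dB, so input = -31 + 20 = -11 dBFS.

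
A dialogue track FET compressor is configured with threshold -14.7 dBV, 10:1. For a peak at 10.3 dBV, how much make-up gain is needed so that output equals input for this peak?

22.5 dB

Overshoot 25 dB → 25/10 = 2.5 dB after compression, so the compressed level is -14.7 + 2.5 = -12.2 dBV.
Make-up = target − compressed = 10.3 − (-12.2) = 22.5 dB.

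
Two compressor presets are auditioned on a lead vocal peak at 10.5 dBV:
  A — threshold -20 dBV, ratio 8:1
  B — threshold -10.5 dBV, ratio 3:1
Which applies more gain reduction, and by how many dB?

A: overshoot 30.5 dB → output overshoot 3.8125 dB → GR 26.6875 dB.
B: overshoot 21 dB → output overshoot 7 dB → GR 14 dB.
A reduces 12.6875 dB more.

A, by 12.6875 dB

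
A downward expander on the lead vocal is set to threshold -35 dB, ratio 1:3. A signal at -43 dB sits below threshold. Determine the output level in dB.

-59 dB

Undershoot = (-35) − (-43) = 8 dB.
At 1:3, that expands to 24 dB under threshold.
Output = -35 − 24 = -59 dB.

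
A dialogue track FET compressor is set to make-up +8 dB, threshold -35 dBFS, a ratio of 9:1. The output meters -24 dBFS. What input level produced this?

Remove make-up: -24 − 8 = -32 dBFS.
Post-compression overshoot = -32 − (-35) = 3 dB.
Before 9:1 compression the overshoot was 3 × 9 = 27 dB, so input = -35 + 27 = -8 dBFS.

-8 dBFS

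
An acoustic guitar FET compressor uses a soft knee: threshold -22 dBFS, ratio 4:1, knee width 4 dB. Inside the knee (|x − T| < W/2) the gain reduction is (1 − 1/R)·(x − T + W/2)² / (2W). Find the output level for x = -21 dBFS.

-21.84375 dBFS

x − T + W/2 = -21 − (-22) + 2 = 3.
GR = (1 − 1/4) × 3² / 8 = 0.75 × 9 / 8 = 0.84375 dB.
Output = -21 − 0.84375 = -21.84375 dBFS.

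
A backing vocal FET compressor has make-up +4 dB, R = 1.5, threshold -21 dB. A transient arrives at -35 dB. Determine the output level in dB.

-35 dB is 14 dB below the -21 dB threshold, so no gain reduction is applied.
Make-up gain adds 4 dB: -35 + 4 = -31 dB.

-31 dB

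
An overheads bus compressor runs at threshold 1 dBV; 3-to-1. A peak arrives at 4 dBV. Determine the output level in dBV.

2 dBV

4 dBV sits 3 dB over threshold.
The 3 dB excess becomes 1 dB after 3:1 reduction.
That puts the output at 2 dBV.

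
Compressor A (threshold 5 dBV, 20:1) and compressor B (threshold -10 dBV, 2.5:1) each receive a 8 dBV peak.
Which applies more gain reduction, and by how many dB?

B, by 7.95 dB

A: 3 dB over, compressed to 0.15 dB over, so 2.85 dB of GR.
B: 18 dB over, compressed to 7.2 dB over, so 10.8 dB of GR.
B reduces 7.95 dB more.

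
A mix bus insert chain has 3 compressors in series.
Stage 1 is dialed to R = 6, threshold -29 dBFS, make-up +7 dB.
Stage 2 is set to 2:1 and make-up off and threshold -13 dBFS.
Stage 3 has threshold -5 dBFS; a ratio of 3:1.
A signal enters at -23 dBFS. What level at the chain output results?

-21 dBFS

Stage 1: overshoot 6 dB → 6/6 = 1 dB → -28 dBFS; +7 dB make-up → -21 dBFS.
Stage 2: -21 dBFS ≤ -13 dBFS, so stage 2 doesn't engage; output -21 dBFS.
Stage 3: below threshold (-21 ≤ -5); passes unchanged; output -21 dBFS.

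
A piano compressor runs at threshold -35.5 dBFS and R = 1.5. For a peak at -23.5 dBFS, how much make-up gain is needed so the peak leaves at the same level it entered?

Without make-up, output = threshold + overshoot/1.5 = -35.5 + 8 = -27.5 dBFS.
Gap to target: 4 dB.

4 dB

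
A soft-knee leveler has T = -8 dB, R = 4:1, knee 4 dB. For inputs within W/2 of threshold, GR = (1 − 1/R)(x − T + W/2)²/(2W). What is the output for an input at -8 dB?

-8.375 dB

x − T + W/2 = -8 − (-8) + 2 = 2.
GR = (1 − 1/4) × 2² / 8 = 0.75 × 4 / 8 = 0.375 dB.
Output = -8 − 0.375 = -8.375 dB.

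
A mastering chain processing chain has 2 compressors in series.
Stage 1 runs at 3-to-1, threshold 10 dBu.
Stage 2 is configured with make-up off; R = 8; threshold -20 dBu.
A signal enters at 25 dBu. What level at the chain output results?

Stage 1: 25 dBu is 15 dB over 10 dBu; at 3:1 that becomes 5 dB over, giving 15 dBu.
Stage 2: 15 dBu is 35 dB over -20 dBu; at 8:1 that becomes 4.375 dB over, giving -15.625 dBu.

-15.625 dBu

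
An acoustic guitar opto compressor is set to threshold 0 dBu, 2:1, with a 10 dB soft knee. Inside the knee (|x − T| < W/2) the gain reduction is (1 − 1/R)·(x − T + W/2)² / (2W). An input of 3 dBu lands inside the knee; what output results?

x − T + W/2 = 3 − 0 + 5 = 8.
GR = (1 − 1/2) × 8² / 20 = 0.5 × 64 / 20 = 1.6 dB.
Output = 3 − 1.6 = 1.4 dBu.

1.4 dBu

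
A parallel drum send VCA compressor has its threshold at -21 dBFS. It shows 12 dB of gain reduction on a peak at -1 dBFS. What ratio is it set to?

Input overshoot = -1 − (-21) = 20 dB.
Output overshoot = 20 − 12 = 8 dB.
Ratio = input overshoot / output overshoot = 20 / 8 = 2.5.

2.5:1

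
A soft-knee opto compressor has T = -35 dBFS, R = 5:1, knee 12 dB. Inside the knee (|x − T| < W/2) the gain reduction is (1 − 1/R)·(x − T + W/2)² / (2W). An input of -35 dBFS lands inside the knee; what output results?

-36.2 dBFS

x − T + W/2 = -35 − (-35) + 6 = 6.
GR = (1 − 1/5) × 6² / 24 = 0.8 × 36 / 24 = 1.2 dB.
Output = -35 − 1.2 = -36.2 dBFS.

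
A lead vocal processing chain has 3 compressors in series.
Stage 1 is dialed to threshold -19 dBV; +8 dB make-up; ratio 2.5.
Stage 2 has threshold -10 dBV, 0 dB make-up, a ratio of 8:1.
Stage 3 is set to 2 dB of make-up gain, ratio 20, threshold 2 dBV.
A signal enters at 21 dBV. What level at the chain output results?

Stage 1: 21 dBV is 40 dB over -19 dBV; at 2.5:1 that becomes 16 dB over, giving -3 dBV; +8 dB make-up → 5 dBV.
Stage 2: 15 dB above -10 dBV, reduced 8:1 to 1.875 dB above → -8.125 dBV.
Stage 3: -8.125 dBV ≤ 2 dBV, so stage 3 doesn't engage; make-up brings it to -6.125 dBV.

-6.125 dBV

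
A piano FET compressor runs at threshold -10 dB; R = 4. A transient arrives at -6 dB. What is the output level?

-9 dB

The input is 4 dB above the -10 dB threshold.
The 4 dB excess becomes 1 dB after 4:1 reduction.
So the level is -10 + 1 = -9 dB.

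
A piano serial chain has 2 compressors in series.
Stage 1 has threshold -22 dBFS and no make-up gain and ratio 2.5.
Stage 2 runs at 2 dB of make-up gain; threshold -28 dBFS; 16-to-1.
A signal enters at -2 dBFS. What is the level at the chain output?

-25.125 dBFS

Stage 1: overshoot 20 dB → 20/2.5 = 8 dB → -14 dBFS.
Stage 2: 14 dB above -28 dBFS, reduced 16:1 to 0.875 dB above → -27.125 dBFS; +2 dB make-up → -25.125 dBFS.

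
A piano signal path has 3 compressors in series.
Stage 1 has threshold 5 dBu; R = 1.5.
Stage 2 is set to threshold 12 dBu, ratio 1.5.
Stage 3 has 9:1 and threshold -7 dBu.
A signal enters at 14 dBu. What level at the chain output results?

Stage 1: 9 dB above 5 dBu, reduced 1.5:1 to 6 dB above → 11 dBu.
Stage 2: 11 dBu ≤ 12 dBu, so stage 2 doesn't engage; output 11 dBu.
Stage 3: overshoot 18 dB → 18/9 = 2 dB → -5 dBu.

-5 dBu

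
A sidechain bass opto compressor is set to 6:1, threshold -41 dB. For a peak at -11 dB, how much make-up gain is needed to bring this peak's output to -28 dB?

8 dB

Overshoot 30 dB → 30/6 = 5 dB after compression, so the compressed level is -41 + 5 = -36 dB.
Make-up = target − compressed = -28 − (-36) = 8 dB.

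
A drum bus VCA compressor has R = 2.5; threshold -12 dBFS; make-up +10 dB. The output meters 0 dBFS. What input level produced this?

Before make-up, the level was 0 − 10 = -10 dBFS.
That's 2 dB above the -12 dBFS threshold.
Input overshoot = R × output overshoot = 5 dB → input = -12 + 5 = -7 dBFS.

-7 dBFS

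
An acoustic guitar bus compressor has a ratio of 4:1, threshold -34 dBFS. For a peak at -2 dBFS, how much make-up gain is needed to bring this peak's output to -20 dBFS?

The peak compresses to -34 + 32/4 = -26 dBFS.
To reach -20 dBFS requires -20 − (-26) = 6 dB of make-up.

6 dB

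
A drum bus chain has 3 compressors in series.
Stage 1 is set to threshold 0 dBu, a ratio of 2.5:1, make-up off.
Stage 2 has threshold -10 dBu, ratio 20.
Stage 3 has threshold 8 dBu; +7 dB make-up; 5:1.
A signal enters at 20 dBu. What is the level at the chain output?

-2.1 dBu

Stage 1: overshoot 20 dB → 20/2.5 = 8 dB → 8 dBu.
Stage 2: overshoot 18 dB → 18/20 = 0.9 dB → -9.1 dBu.
Stage 3: below threshold (-9.1 ≤ 8); passes unchanged; make-up brings it to -2.1 dBu.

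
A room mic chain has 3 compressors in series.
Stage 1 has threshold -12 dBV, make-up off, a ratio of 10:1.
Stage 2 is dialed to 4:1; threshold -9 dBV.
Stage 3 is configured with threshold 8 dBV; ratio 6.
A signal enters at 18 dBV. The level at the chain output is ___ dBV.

-9 dBV

Stage 1: overshoot 30 dB → 30/10 = 3 dB → -9 dBV.
Stage 2: below threshold (-9 ≤ -9); passes unchanged; output -9 dBV.
Stage 3: -9 dBV ≤ 8 dBV, so stage 3 doesn't engage; output -9 dBV.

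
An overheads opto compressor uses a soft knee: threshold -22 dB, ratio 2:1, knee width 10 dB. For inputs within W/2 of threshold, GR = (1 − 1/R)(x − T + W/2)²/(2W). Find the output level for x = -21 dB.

-21.9 dB

x − T + W/2 = -21 − (-22) + 5 = 6.
GR = (1 − 1/2) × 6² / 20 = 0.5 × 36 / 20 = 0.9 dB.
Output = -21 − 0.9 = -21.9 dB.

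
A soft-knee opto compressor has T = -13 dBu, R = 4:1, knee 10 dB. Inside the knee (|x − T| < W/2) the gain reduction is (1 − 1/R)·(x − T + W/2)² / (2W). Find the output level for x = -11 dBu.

-12.8375 dBu

x − T + W/2 = -11 − (-13) + 5 = 7.
GR = (1 − 1/4) × 7² / 20 = 0.75 × 49 / 20 = 1.8375 dB.
Output = -11 − 1.8375 = -12.8375 dBu.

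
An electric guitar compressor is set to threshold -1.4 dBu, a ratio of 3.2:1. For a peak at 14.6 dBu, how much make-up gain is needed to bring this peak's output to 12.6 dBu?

Without make-up, output = threshold + overshoot/3.2 = -1.4 + 5 = 3.6 dBu.
Gap to target: 9 dB.

9 dB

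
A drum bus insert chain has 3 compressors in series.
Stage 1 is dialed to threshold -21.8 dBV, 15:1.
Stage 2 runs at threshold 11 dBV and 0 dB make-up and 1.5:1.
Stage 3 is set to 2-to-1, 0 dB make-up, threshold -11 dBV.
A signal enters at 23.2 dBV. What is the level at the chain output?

Stage 1: overshoot 45 dB → 45/15 = 3 dB → -18.8 dBV.
Stage 2: below threshold (-18.8 ≤ 11); passes unchanged; output -18.8 dBV.
Stage 3: -18.8 dBV is at or below the -11 dBV threshold — no compression; output -18.8 dBV.

-18.8 dBV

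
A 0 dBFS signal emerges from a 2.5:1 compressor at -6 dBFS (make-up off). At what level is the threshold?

-10 dBFS

Let T be the threshold. Output overshoot = (input overshoot)/R, so -6 − T = (0 − T)/2.5.
2.5·(-6 − T) = 0 − T → 1.5·T = -15 − 0 = -15.
T = -15/1.5 = -10 dBFS.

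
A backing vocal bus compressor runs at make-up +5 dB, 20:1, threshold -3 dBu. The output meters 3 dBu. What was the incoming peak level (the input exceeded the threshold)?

17 dBu

Stripping the +5 dB make-up gives -2 dBu at the gain stage.
The compressed level sits -2 − (-3) = 1 dB over threshold.
Undo the ratio: input overshoot = 1 × 20 = 20 dB, giving input = 17 dBu.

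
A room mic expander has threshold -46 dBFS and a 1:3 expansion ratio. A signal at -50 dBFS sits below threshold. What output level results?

Undershoot = (-46) − (-50) = 4 dB.
At 1:3, that expands to 12 dB under threshold.
Output = -46 − 12 = -58 dBFS.

-58 dBFS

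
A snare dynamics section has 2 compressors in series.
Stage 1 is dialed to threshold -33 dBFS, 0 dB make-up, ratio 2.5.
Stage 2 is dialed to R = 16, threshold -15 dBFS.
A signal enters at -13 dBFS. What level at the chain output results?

-25 dBFS

Stage 1: overshoot 20 dB → 20/2.5 = 8 dB → -25 dBFS.
Stage 2: -25 dBFS is at or below the -15 dBFS threshold — no compression; output -25 dBFS.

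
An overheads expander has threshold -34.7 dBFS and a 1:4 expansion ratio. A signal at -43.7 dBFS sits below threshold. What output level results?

Below threshold, a 1:4 expander applies gain = (4−1)×(T − x) of attenuation.
(4−1) × 9 = 27 dB, so output = -43.7 − 27 = -70.7 dBFS.

-70.7 dBFS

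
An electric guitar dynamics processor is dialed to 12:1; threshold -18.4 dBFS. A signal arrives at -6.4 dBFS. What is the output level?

-17.4 dBFS

Overshoot: -6.4 − (-18.4) = 12 dB.
At 12:1 the overshoot is divided by 12, leaving 1 dB above threshold.
So the level is -18.4 + 1 = -17.4 dBFS.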